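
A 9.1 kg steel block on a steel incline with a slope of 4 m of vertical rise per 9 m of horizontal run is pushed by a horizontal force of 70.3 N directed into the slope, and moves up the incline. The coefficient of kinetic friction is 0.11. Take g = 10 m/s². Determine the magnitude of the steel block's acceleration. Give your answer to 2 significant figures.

The horizontal push has components F cos 23.96° = 70.3 × 0.9138 = 64.240 N up the incline and F sin 23.96° = 70.3 × 0.4061 = 28.549 N pressing into the surface.
The normal force is therefore N = mg cos 23.96° + F sin 23.96° = 83.156 + 28.549 = 111.705 N, and kinetic friction down the slope is μN = 0.11 × 111.705 = 12.288 N.
Along the incline: F cos 23.96° − mg sin 23.96° − μN = ma, so 64.240 − 36.955 − 12.288 = 9.1 a, giving a = 1.6480 m/s².

1.6 m/s²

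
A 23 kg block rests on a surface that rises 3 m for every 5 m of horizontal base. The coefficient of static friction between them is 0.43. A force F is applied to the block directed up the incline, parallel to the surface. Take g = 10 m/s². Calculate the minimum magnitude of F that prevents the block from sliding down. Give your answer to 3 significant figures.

33.5 N

The normal force is N = mg cos 30.96° = 197.223 N. With F at its minimum the block is on the verge of sliding down, so static friction is at its maximum μ_s N = 0.43 × 197.223 = 84.806 N and acts up the slope.
Equilibrium along the incline: F + μ_s N = mg sin 30.96°, so F = 118.334 − 84.806 = 33.528 N.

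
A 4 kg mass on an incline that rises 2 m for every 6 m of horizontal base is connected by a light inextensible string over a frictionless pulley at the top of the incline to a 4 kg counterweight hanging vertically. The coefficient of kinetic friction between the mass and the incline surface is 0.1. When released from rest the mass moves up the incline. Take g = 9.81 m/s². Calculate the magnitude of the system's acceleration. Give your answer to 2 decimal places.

For the mass on the incline: the weight component along the slope is m₁g sin 18.43° = 4 × 9.81 × 0.3162 = 12.408 N and the normal force is N = m₁g cos 18.43° = 37.226 N.
Kinetic friction opposes the mass's motion up the incline: f = μN = 0.1 × 37.226 = 3.723 N acting down the slope.
Newton's second law for the mass (up-slope positive): T − 12.408 − 3.723 = 4 a. For the hanging counterweight (downward positive): 4 × 9.81 − T = 4 a.
Adding the two equations eliminates T: 23.109 = 8 a, so a = 2.8886 m/s².

2.89 m/s²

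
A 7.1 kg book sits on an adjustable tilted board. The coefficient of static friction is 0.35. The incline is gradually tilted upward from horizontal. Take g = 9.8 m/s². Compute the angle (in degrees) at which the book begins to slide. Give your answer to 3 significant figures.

At the threshold of sliding, static friction is at its maximum μ_s N and exactly balances the weight component along the incline: mg sin θ = μ_s mg cos θ.
Hence tan θ = μ_s = 0.35, so θ = arctan(0.35) = 19.2900°.

19.3°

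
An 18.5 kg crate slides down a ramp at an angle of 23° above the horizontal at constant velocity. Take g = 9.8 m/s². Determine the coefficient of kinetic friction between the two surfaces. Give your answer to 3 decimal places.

At constant velocity the net force along the incline is zero: mg sin 23° = μ mg cos 23°.
So μ = tan 23° = 0.3907 / 0.9205 = 0.4244.

0.424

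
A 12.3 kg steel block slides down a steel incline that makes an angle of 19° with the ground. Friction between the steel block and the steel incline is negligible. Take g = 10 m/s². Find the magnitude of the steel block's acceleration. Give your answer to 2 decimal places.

Resolving the weight along the incline: the component pulling the steel block down the slope is mg sin 19° = 12.3 × 10 × 0.3256 = 40.049 N, and the normal force is N = mg cos 19° = 12.3 × 10 × 0.9455 = 116.296 N.
With no friction the net force along the incline is 40.049 N, so a = g sin 19° = 40.049 / 12.3 = 3.2560 m/s².

3.26 m/s²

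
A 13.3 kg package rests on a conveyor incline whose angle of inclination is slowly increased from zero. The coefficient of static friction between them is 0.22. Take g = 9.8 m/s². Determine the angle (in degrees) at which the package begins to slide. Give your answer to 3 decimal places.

12.407°

At the threshold of sliding, static friction is at its maximum μ_s N and exactly balances the weight component along the incline: mg sin θ = μ_s mg cos θ.
Hence tan θ = μ_s = 0.22, so θ = arctan(0.22) = 12.4074°.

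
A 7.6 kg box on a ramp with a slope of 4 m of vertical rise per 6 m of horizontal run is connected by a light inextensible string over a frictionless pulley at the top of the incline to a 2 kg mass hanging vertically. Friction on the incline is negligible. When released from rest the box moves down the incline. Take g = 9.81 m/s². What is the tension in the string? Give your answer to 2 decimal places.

For the box on the incline: the weight component along the slope is m₁g sin 33.69° = 7.6 × 9.81 × 0.5547 = 41.356 N and the normal force is N = m₁g cos 33.69° = 62.034 N.
Newton's second law for the box (down-slope positive): 41.356 − T = 7.6 a. For the hanging mass (upward positive): T − 2 × 9.81 = 2 a.
Adding the two equations eliminates T: 21.736 = 9.6 a, so a = 2.2642 m/s².
Then from the hanging mass's equation, T = 2 × (9.81 + 2.2642) = 24.148 N.

24.15 N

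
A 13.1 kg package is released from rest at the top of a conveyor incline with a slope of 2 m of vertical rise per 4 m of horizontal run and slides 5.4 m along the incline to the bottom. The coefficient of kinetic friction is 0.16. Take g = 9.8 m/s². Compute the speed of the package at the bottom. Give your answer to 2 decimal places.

The weight component along the incline is mg sin 26.57° = 57.413 N and the normal force is N = mg cos 26.57° = 114.827 N.
Friction up the slope is f = μN = 0.16 × 114.827 = 18.372 N, so the net downslope force is 57.413 − 18.372 = 39.041 N and a = 39.041 / 13.1 = 2.9802 m/s².
Starting from rest over a distance of 5.4 m, v² = 2aL = 2 × 2.9802 × 5.4 = 32.1862, so v = 5.6733 m/s.

5.67 m/s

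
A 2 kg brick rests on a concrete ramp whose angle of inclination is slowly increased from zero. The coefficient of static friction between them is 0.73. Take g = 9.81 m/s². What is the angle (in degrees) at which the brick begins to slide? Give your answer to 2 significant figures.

At the threshold of sliding, static friction is at its maximum μ_s N and exactly balances the weight component along the incline: mg sin θ = μ_s mg cos θ.
Hence tan θ = μ_s = 0.73, so θ = arctan(0.73) = 36.1294°.

36°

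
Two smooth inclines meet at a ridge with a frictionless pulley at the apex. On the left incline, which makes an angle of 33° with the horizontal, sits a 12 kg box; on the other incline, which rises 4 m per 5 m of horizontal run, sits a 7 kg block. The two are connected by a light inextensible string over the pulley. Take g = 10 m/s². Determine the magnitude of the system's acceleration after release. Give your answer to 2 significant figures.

Resolve each weight along its own incline: the 12 kg mass has component 12 × 10 × sin 33° = 65.357 N down its slope, and the 7 kg mass has 7 × 10 × sin 38.66° = 43.729 N down its slope.
The 12 kg side's 65.357 N exceeds the other side's 43.729 N, so that mass slides down and the 7 kg mass slides up. Taking that direction as positive, Newton's second law for the whole system gives 65.357 − 43.729 = (12 + 7) a, so a = 21.628 / 19 = 1.1383 m/s².

1.1 m/s²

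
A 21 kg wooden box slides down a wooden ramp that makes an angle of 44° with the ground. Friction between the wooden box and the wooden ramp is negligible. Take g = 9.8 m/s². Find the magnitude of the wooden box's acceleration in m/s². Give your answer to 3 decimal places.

Resolving the weight along the incline: the component pulling the wooden box down the slope is mg sin 44° = 21 × 9.8 × 0.6947 = 142.969 N, and the normal force is N = mg cos 44° = 21 × 9.8 × 0.7193 = 148.032 N.
With no friction the net force along the incline is 142.969 N, so a = g sin 44° = 142.969 / 21 = 6.8080 m/s².

6.808 m/s²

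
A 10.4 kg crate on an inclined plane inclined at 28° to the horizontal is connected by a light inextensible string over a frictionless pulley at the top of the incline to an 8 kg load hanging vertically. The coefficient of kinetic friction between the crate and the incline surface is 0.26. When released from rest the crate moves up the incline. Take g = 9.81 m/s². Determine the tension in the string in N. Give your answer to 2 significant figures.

75 N

For the crate on the incline: the weight component along the slope is m₁g sin 28° = 10.4 × 9.81 × 0.4695 = 47.900 N and the normal force is N = m₁g cos 28° = 90.082 N.
Kinetic friction opposes the crate's motion up the incline: f = μN = 0.26 × 90.082 = 23.421 N acting down the slope.
Newton's second law for the crate (up-slope positive): T − 47.900 − 23.421 = 10.4 a. For the hanging load (downward positive): 8 × 9.81 − T = 8 a.
Adding the two equations eliminates T: 7.159 = 18.4 a, so a = 0.3891 m/s².
Then from the hanging load's equation, T = 8 × (9.81 − 0.3891) = 75.367 N.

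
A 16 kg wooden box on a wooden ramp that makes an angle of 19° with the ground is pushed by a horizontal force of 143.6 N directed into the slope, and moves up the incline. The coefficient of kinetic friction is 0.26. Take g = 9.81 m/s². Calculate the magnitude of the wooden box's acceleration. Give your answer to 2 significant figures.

The horizontal push has components F cos 19° = 143.6 × 0.9455 = 135.774 N up the incline and F sin 19° = 143.6 × 0.3256 = 46.756 N pressing into the surface.
The normal force is therefore N = mg cos 19° + F sin 19° = 148.406 + 46.756 = 195.162 N, and kinetic friction down the slope is μN = 0.26 × 195.162 = 50.742 N.
Along the incline: F cos 19° − mg sin 19° − μN = ma, so 135.774 − 51.106 − 50.742 = 16 a, giving a = 2.1204 m/s².

2.1 m/s²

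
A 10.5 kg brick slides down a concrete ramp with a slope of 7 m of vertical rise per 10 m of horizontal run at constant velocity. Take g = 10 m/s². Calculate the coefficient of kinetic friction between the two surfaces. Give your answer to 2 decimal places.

At constant velocity the net force along the incline is zero: mg sin 34.99° = μ mg cos 34.99°.
So μ = tan 34.99° = 0.5735 / 0.8192 = 0.7001.

0.70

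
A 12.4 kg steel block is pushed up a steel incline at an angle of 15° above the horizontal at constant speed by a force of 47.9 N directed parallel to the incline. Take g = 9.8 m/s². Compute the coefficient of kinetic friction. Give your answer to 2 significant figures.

At constant speed ΣF = 0 along the incline. The applied 47.9 N acts up the slope; the weight component mg sin 15° = 31.452 N and kinetic friction μN both act down the slope.
So 47.9 = 31.452 + μ × 117.379, giving μ = (47.9 − 31.452) / 117.379 = 0.1401.

0.14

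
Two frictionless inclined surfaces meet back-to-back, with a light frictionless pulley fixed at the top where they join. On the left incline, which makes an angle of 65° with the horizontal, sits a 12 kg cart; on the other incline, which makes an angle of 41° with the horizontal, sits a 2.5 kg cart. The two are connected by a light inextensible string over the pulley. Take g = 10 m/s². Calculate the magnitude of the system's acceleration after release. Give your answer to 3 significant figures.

6.37 m/s²

Resolve each weight along its own incline: the 12 kg mass has component 12 × 10 × sin 65° = 108.757 N down its slope, and the 2.5 kg mass has 2.5 × 10 × sin 41° = 16.401 N down its slope.
The 12 kg side's 108.757 N exceeds the other side's 16.401 N, so that mass slides down and the 2.5 kg mass slides up. Taking that direction as positive, Newton's second law for the whole system gives 108.757 − 16.401 = (12 + 2.5) a, so a = 92.356 / 14.5 = 6.3694 m/s².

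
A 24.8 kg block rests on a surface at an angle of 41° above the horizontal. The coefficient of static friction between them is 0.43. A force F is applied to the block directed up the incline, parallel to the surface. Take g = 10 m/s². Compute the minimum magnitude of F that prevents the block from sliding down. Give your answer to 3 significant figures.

82.2 N

The normal force is N = mg cos 41° = 187.168 N. With F at its minimum the block is on the verge of sliding down, so static friction is at its maximum μ_s N = 0.43 × 187.168 = 80.482 N and acts up the slope.
Equilibrium along the incline: F + μ_s N = mg sin 41°, so F = 162.703 − 80.482 = 82.221 N.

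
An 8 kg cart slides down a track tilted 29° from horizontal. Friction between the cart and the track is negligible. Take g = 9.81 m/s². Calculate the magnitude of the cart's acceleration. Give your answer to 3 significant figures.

Resolving the weight along the incline: the component pulling the cart down the slope is mg sin 29° = 8 × 9.81 × 0.4848 = 38.047 N, and the normal force is N = mg cos 29° = 8 × 9.81 × 0.8746 = 68.639 N.
With no friction the net force along the incline is 38.047 N, so a = g sin 29° = 38.047 / 8 = 4.7559 m/s².

4.76 m/s²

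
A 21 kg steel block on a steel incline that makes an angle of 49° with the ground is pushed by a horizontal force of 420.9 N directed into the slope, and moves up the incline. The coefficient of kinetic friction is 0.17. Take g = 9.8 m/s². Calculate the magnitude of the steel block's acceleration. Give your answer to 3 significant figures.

The horizontal push has components F cos 49° = 420.9 × 0.6561 = 276.152 N up the incline and F sin 49° = 420.9 × 0.7547 = 317.653 N pressing into the surface.
The normal force is therefore N = mg cos 49° + F sin 49° = 135.025 + 317.653 = 452.678 N, and kinetic friction down the slope is μN = 0.17 × 452.678 = 76.955 N.
Along the incline: F cos 49° − mg sin 49° − μN = ma, so 276.152 − 155.317 − 76.955 = 21 a, giving a = 2.0895 m/s².

2.09 m/s²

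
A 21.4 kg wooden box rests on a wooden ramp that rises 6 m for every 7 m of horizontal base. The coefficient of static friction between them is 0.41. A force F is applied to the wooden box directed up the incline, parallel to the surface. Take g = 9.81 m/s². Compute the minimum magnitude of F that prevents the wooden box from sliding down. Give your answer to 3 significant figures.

71.3 N

The normal force is N = mg cos 40.60° = 159.394 N. With F at its minimum the wooden box is on the verge of sliding down, so static friction is at its maximum μ_s N = 0.41 × 159.394 = 65.352 N and acts up the slope.
Equilibrium along the incline: F + μ_s N = mg sin 40.60°, so F = 136.623 − 65.352 = 71.271 N.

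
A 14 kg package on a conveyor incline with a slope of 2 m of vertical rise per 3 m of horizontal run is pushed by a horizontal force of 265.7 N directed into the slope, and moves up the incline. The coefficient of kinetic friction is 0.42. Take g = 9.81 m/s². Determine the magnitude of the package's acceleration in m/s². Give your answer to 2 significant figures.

The horizontal push has components F cos 33.69° = 265.7 × 0.8321 = 221.089 N up the incline and F sin 33.69° = 265.7 × 0.5547 = 147.384 N pressing into the surface.
The normal force is therefore N = mg cos 33.69° + F sin 33.69° = 114.281 + 147.384 = 261.665 N, and kinetic friction down the slope is μN = 0.42 × 261.665 = 109.899 N.
Along the incline: F cos 33.69° − mg sin 33.69° − μN = ma, so 221.089 − 76.182 − 109.899 = 14 a, giving a = 2.5006 m/s².

2.5 m/s²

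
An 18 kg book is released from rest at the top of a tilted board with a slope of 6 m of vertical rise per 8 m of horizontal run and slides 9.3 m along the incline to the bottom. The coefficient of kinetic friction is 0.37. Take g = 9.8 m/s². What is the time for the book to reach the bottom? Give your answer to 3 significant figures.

The weight component along the incline is mg sin 36.87° = 105.840 N and the normal force is N = mg cos 36.87° = 141.120 N.
Friction up the slope is f = μN = 0.37 × 141.120 = 52.214 N, so the net downslope force is 105.840 − 52.214 = 53.626 N and a = 53.626 / 18 = 2.9792 m/s².
Starting from rest, L = ½at², so t = √(2L/a) = √(2 × 9.3 / 2.9792) = 2.4987 s.

2.50 s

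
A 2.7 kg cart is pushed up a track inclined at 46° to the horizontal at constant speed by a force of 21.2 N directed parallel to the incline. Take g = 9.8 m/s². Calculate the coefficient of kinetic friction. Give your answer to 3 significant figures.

At constant speed ΣF = 0 along the incline. The applied 21.2 N acts up the slope; the weight component mg sin 46° = 19.034 N and kinetic friction μN both act down the slope.
So 21.2 = 19.034 + μ × 18.381, giving μ = (21.2 − 19.034) / 18.381 = 0.1178.

0.118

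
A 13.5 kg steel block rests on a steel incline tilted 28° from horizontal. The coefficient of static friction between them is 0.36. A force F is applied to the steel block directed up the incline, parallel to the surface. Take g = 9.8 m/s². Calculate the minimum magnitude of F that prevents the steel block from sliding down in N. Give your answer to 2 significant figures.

The normal force is N = mg cos 28° = 116.814 N. With F at its minimum the steel block is on the verge of sliding down, so static friction is at its maximum μ_s N = 0.36 × 116.814 = 42.053 N and acts up the slope.
Equilibrium along the incline: F + μ_s N = mg sin 28°, so F = 62.111 − 42.053 = 20.058 N.

20 N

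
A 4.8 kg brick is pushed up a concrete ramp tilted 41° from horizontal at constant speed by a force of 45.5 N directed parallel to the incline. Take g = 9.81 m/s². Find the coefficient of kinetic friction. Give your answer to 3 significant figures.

0.411

At constant speed ΣF = 0 along the incline. The applied 45.5 N acts up the slope; the weight component mg sin 41° = 30.893 N and kinetic friction μN both act down the slope.
So 45.5 = 30.893 + μ × 35.538, giving μ = (45.5 − 30.893) / 35.538 = 0.4110.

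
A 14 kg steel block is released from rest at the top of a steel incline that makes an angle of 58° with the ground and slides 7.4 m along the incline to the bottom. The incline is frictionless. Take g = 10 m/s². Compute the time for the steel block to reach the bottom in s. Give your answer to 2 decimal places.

The weight component along the incline is mg sin 58° = 118.727 N and the normal force is N = mg cos 58° = 74.189 N.
With no friction, a = g sin 58° = 8.4805 m/s².
Starting from rest, L = ½at², so t = √(2L/a) = √(2 × 7.4 / 8.4805) = 1.3211 s.

1.32 s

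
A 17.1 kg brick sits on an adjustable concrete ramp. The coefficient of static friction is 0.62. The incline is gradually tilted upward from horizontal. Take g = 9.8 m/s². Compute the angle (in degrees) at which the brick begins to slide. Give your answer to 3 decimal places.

At the threshold of sliding, static friction is at its maximum μ_s N and exactly balances the weight component along the incline: mg sin θ = μ_s mg cos θ.
Hence tan θ = μ_s = 0.62, so θ = arctan(0.62) = 31.7989°.

31.799°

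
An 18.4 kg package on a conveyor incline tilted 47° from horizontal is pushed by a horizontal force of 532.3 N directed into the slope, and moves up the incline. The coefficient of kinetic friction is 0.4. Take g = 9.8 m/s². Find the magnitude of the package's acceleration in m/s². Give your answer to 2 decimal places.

1.43 m/s²

The horizontal push has components F cos 47° = 532.3 × 0.6820 = 363.029 N up the incline and F sin 47° = 532.3 × 0.7314 = 389.324 N pressing into the surface.
The normal force is therefore N = mg cos 47° + F sin 47° = 122.978 + 389.324 = 512.302 N, and kinetic friction down the slope is μN = 0.4 × 512.302 = 204.921 N.
Along the incline: F cos 47° − mg sin 47° − μN = ma, so 363.029 − 131.886 − 204.921 = 18.4 a, giving a = 1.4251 m/s².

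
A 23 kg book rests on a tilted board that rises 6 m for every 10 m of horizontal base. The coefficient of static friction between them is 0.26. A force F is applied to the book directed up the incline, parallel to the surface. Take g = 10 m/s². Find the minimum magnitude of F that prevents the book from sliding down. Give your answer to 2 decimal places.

67.06 N

The normal force is N = mg cos 30.96° = 197.223 N. With F at its minimum the book is on the verge of sliding down, so static friction is at its maximum μ_s N = 0.26 × 197.223 = 51.278 N and acts up the slope.
Equilibrium along the incline: F + μ_s N = mg sin 30.96°, so F = 118.334 − 51.278 = 67.056 N.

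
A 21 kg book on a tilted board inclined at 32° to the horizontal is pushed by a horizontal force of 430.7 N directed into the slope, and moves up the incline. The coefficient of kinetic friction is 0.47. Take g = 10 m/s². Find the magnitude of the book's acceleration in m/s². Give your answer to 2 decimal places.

3.00 m/s²

The horizontal push has components F cos 32° = 430.7 × 0.8480 = 365.234 N up the incline and F sin 32° = 430.7 × 0.5299 = 228.228 N pressing into the surface.
The normal force is therefore N = mg cos 32° + F sin 32° = 178.080 + 228.228 = 406.308 N, and kinetic friction down the slope is μN = 0.47 × 406.308 = 190.965 N.
Along the incline: F cos 32° − mg sin 32° − μN = ma, so 365.234 − 111.279 − 190.965 = 21 a, giving a = 2.9995 m/s².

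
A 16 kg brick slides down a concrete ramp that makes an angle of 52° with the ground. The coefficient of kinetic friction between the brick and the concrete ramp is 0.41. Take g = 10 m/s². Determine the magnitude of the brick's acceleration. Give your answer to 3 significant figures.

5.36 m/s²

Resolving the weight along the incline: the component pulling the brick down the slope is mg sin 52° = 16 × 10 × 0.7880 = 126.080 N, and the normal force is N = mg cos 52° = 16 × 10 × 0.6157 = 98.512 N.
Kinetic friction acts up the slope with magnitude f = μN = 0.41 × 98.512 = 40.390 N.
Net force along the incline is 126.080 − 40.390 = 85.690 N, so a = 85.690 / 16 = 5.3556 m/s².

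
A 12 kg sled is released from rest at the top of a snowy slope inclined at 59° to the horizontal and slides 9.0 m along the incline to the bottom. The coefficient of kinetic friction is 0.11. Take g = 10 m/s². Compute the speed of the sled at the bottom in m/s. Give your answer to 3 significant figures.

The weight component along the incline is mg sin 59° = 102.860 N and the normal force is N = mg cos 59° = 61.805 N.
Friction up the slope is f = μN = 0.11 × 61.805 = 6.799 N, so the net downslope force is 102.860 − 6.799 = 96.061 N and a = 96.061 / 12 = 8.0051 m/s².
Starting from rest over a distance of 9.0 m, v² = 2aL = 2 × 8.0051 × 9.0 = 144.0918, so v = 12.0038 m/s.

12.0 m/s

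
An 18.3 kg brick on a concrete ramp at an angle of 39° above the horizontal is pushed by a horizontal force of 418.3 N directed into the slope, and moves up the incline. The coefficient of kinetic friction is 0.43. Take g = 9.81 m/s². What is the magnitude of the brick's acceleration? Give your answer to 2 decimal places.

The horizontal push has components F cos 39° = 418.3 × 0.7771 = 325.061 N up the incline and F sin 39° = 418.3 × 0.6293 = 263.236 N pressing into the surface.
The normal force is therefore N = mg cos 39° + F sin 39° = 139.507 + 263.236 = 402.743 N, and kinetic friction down the slope is μN = 0.43 × 402.743 = 173.179 N.
Along the incline: F cos 39° − mg sin 39° − μN = ma, so 325.061 − 112.974 − 173.179 = 18.3 a, giving a = 2.1261 m/s².

2.13 m/s²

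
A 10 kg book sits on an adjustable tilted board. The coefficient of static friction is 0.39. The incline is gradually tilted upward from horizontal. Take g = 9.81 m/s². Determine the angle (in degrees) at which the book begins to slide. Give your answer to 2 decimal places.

21.31°

At the threshold of sliding, static friction is at its maximum μ_s N and exactly balances the weight component along the incline: mg sin θ = μ_s mg cos θ.
Hence tan θ = μ_s = 0.39, so θ = arctan(0.39) = 21.3058°.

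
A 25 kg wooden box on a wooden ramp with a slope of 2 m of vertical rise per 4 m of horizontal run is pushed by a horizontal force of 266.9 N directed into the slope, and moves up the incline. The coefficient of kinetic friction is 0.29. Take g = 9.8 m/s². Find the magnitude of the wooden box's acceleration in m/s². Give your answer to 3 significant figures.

1.24 m/s²

The horizontal push has components F cos 26.57° = 266.9 × 0.8944 = 238.715 N up the incline and F sin 26.57° = 266.9 × 0.4472 = 119.358 N pressing into the surface.
The normal force is therefore N = mg cos 26.57° + F sin 26.57° = 219.128 + 119.358 = 338.486 N, and kinetic friction down the slope is μN = 0.29 × 338.486 = 98.161 N.
Along the incline: F cos 26.57° − mg sin 26.57° − μN = ma, so 238.715 − 109.564 − 98.161 = 25 a, giving a = 1.2396 m/s².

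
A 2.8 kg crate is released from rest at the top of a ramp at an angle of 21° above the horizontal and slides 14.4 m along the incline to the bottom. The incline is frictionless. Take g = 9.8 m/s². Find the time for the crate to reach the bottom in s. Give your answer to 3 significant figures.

2.86 s

The weight component along the incline is mg sin 21° = 9.834 N and the normal force is N = mg cos 21° = 25.617 N.
With no friction, a = g sin 21° = 3.5120 m/s².
Starting from rest, L = ½at², so t = √(2L/a) = √(2 × 14.4 / 3.5120) = 2.8636 s.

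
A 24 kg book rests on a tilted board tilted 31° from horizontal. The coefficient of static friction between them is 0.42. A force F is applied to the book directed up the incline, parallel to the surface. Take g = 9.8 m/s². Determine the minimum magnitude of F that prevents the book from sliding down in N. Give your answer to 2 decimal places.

The normal force is N = mg cos 31° = 201.606 N. With F at its minimum the book is on the verge of sliding down, so static friction is at its maximum μ_s N = 0.42 × 201.606 = 84.675 N and acts up the slope.
Equilibrium along the incline: F + μ_s N = mg sin 31°, so F = 121.137 − 84.675 = 36.462 N.

36.46 N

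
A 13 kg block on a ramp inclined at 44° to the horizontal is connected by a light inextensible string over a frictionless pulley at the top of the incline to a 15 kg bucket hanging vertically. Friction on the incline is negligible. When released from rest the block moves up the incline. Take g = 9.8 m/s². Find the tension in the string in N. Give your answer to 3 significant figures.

For the block on the incline: the weight component along the slope is m₁g sin 44° = 13 × 9.8 × 0.6947 = 88.505 N and the normal force is N = m₁g cos 44° = 91.644 N.
Newton's second law for the block (up-slope positive): T − 88.505 = 13 a. For the hanging bucket (downward positive): 15 × 9.8 − T = 15 a.
Adding the two equations eliminates T: 58.495 = 28 a, so a = 2.0891 m/s².
Then from the hanging bucket's equation, T = 15 × (9.8 − 2.0891) = 115.664 N.

116 N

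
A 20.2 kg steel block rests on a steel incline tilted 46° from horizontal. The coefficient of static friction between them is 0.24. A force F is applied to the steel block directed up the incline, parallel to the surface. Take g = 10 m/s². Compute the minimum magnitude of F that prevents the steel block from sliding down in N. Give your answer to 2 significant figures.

110 N

The normal force is N = mg cos 46° = 140.321 N. With F at its minimum the steel block is on the verge of sliding down, so static friction is at its maximum μ_s N = 0.24 × 140.321 = 33.677 N and acts up the slope.
Equilibrium along the incline: F + μ_s N = mg sin 46°, so F = 145.307 − 33.677 = 111.630 N.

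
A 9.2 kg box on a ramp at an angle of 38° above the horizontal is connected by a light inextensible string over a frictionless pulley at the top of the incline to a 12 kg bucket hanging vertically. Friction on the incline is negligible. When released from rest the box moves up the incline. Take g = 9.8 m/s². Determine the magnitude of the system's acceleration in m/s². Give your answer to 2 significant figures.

For the box on the incline: the weight component along the slope is m₁g sin 38° = 9.2 × 9.8 × 0.6157 = 55.512 N and the normal force is N = m₁g cos 38° = 71.047 N.
Newton's second law for the box (up-slope positive): T − 55.512 = 9.2 a. For the hanging bucket (downward positive): 12 × 9.8 − T = 12 a.
Adding the two equations eliminates T: 62.088 = 21.2 a, so a = 2.9287 m/s².

2.9 m/s²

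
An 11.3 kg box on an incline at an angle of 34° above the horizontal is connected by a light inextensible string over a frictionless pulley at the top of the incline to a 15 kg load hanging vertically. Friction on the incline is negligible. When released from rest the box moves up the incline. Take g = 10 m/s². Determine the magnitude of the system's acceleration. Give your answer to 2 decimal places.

For the box on the incline: the weight component along the slope is m₁g sin 34° = 11.3 × 10 × 0.5592 = 63.190 N and the normal force is N = m₁g cos 34° = 93.681 N.
Newton's second law for the box (up-slope positive): T − 63.190 = 11.3 a. For the hanging load (downward positive): 15 × 10 − T = 15 a.
Adding the two equations eliminates T: 86.810 = 26.3 a, so a = 3.3008 m/s².

3.30 m/s²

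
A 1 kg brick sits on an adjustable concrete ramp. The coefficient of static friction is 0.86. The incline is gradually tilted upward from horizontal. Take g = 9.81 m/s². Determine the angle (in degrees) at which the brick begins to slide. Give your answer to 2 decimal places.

At the threshold of sliding, static friction is at its maximum μ_s N and exactly balances the weight component along the incline: mg sin θ = μ_s mg cos θ.
Hence tan θ = μ_s = 0.86, so θ = arctan(0.86) = 40.6955°.

40.70°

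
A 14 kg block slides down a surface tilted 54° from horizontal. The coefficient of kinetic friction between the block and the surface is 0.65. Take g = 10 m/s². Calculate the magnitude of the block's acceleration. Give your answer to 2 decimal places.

4.27 m/s²

Resolving the weight along the incline: the component pulling the block down the slope is mg sin 54° = 14 × 10 × 0.8090 = 113.260 N, and the normal force is N = mg cos 54° = 14 × 10 × 0.5878 = 82.292 N.
Kinetic friction acts up the slope with magnitude f = μN = 0.65 × 82.292 = 53.490 N.
Net force along the incline is 113.260 − 53.490 = 59.770 N, so a = 59.770 / 14 = 4.2693 m/s².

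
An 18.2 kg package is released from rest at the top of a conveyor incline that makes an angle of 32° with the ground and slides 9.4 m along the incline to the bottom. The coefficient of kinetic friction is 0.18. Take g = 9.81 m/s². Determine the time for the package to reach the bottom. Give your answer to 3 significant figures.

The weight component along the incline is mg sin 32° = 94.613 N and the normal force is N = mg cos 32° = 151.412 N.
Friction up the slope is f = μN = 0.18 × 151.412 = 27.254 N, so the net downslope force is 94.613 − 27.254 = 67.359 N and a = 67.359 / 18.2 = 3.7010 m/s².
Starting from rest, L = ½at², so t = √(2L/a) = √(2 × 9.4 / 3.7010) = 2.2538 s.

2.25 s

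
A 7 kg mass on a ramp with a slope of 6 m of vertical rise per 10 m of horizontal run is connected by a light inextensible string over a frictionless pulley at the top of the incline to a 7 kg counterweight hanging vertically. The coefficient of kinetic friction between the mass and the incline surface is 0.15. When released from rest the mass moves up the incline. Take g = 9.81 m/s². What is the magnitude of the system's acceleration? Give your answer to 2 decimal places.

1.75 m/s²

For the mass on the incline: the weight component along the slope is m₁g sin 30.96° = 7 × 9.81 × 0.5145 = 35.331 N and the normal force is N = m₁g cos 30.96° = 58.884 N.
Kinetic friction opposes the mass's motion up the incline: f = μN = 0.15 × 58.884 = 8.833 N acting down the slope.
Newton's second law for the mass (up-slope positive): T − 35.331 − 8.833 = 7 a. For the hanging counterweight (downward positive): 7 × 9.81 − T = 7 a.
Adding the two equations eliminates T: 24.506 = 14 a, so a = 1.7504 m/s².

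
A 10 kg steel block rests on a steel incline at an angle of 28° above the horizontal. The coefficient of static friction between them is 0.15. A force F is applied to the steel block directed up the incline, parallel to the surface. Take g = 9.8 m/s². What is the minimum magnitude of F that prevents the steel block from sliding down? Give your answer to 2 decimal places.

33.03 N

The normal force is N = mg cos 28° = 86.529 N. With F at its minimum the steel block is on the verge of sliding down, so static friction is at its maximum μ_s N = 0.15 × 86.529 = 12.979 N and acts up the slope.
Equilibrium along the incline: F + μ_s N = mg sin 28°, so F = 46.008 − 12.979 = 33.029 N.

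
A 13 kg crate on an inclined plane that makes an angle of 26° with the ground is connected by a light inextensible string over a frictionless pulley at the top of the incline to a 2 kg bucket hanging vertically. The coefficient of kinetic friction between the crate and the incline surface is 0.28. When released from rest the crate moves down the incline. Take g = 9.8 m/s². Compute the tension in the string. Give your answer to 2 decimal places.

20.16 N

For the crate on the incline: the weight component along the slope is m₁g sin 26° = 13 × 9.8 × 0.4384 = 55.852 N and the normal force is N = m₁g cos 26° = 114.506 N.
Kinetic friction opposes the crate's motion down the incline: f = μN = 0.28 × 114.506 = 32.062 N acting up the slope.
Newton's second law for the crate (down-slope positive): 55.852 − 32.062 − T = 13 a. For the hanging bucket (upward positive): T − 2 × 9.8 = 2 a.
Adding the two equations eliminates T: 4.190 = 15 a, so a = 0.2793 m/s².
Then from the hanging bucket's equation, T = 2 × (9.8 + 0.2793) = 20.159 N.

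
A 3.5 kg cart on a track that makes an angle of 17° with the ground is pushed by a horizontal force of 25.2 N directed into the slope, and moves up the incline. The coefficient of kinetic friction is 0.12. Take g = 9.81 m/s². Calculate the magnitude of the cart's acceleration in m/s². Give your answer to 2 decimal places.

2.64 m/s²

The horizontal push has components F cos 17° = 25.2 × 0.9563 = 24.099 N up the incline and F sin 17° = 25.2 × 0.2924 = 7.368 N pressing into the surface.
The normal force is therefore N = mg cos 17° + F sin 17° = 32.835 + 7.368 = 40.203 N, and kinetic friction down the slope is μN = 0.12 × 40.203 = 4.824 N.
Along the incline: F cos 17° − mg sin 17° − μN = ma, so 24.099 − 10.040 − 4.824 = 3.5 a, giving a = 2.6386 m/s².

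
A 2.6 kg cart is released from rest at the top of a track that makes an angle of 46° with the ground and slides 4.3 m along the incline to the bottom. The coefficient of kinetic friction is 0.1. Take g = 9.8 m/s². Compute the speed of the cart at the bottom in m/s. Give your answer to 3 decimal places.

The weight component along the incline is mg sin 46° = 18.329 N and the normal force is N = mg cos 46° = 17.700 N.
Friction up the slope is f = μN = 0.1 × 17.700 = 1.770 N, so the net downslope force is 18.329 − 1.770 = 16.559 N and a = 16.559 / 2.6 = 6.3688 m/s².
Starting from rest over a distance of 4.3 m, v² = 2aL = 2 × 6.3688 × 4.3 = 54.7717, so v = 7.4008 m/s.

7.401 m/s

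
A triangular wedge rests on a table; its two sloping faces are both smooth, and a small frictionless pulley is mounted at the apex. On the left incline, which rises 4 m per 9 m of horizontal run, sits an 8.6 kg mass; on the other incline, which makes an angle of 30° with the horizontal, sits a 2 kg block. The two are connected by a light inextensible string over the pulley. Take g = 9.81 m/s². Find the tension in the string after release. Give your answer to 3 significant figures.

14.4 N

Resolve each weight along its own incline: the 8.6 kg mass has component 8.6 × 9.81 × sin 23.96° = 34.264 N down its slope, and the 2 kg mass has 2 × 9.81 × sin 30° = 9.810 N down its slope.
The 8.6 kg side's 34.264 N exceeds the other side's 9.810 N, so that mass slides down and the 2 kg mass slides up. Taking that direction as positive, Newton's second law for the whole system gives 34.264 − 9.810 = (8.6 + 2) a, so a = 24.454 / 10.6 = 2.3070 m/s².
For the 2 kg mass (up-slope positive): T − 9.810 = 2 × 2.3070, so T = 14.424 N.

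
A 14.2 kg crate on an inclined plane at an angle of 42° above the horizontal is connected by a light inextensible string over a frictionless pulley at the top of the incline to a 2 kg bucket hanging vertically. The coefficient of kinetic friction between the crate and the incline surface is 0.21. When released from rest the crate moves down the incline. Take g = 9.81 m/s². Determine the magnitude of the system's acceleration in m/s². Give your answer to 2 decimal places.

For the crate on the incline: the weight component along the slope is m₁g sin 42° = 14.2 × 9.81 × 0.6691 = 93.207 N and the normal force is N = m₁g cos 42° = 103.522 N.
Kinetic friction opposes the crate's motion down the incline: f = μN = 0.21 × 103.522 = 21.740 N acting up the slope.
Newton's second law for the crate (down-slope positive): 93.207 − 21.740 − T = 14.2 a. For the hanging bucket (upward positive): T − 2 × 9.81 = 2 a.
Adding the two equations eliminates T: 51.847 = 16.2 a, so a = 3.2004 m/s².

3.20 m/s²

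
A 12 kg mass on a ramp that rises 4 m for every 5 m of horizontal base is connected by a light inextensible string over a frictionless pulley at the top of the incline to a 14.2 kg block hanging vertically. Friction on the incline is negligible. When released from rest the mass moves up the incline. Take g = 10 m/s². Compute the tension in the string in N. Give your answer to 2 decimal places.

For the mass on the incline: the weight component along the slope is m₁g sin 38.66° = 12 × 10 × 0.6247 = 74.964 N and the normal force is N = m₁g cos 38.66° = 93.704 N.
Newton's second law for the mass (up-slope positive): T − 74.964 = 12 a. For the hanging block (downward positive): 14.2 × 10 − T = 14.2 a.
Adding the two equations eliminates T: 67.036 = 26.2 a, so a = 2.5586 m/s².
Then from the hanging block's equation, T = 14.2 × (10 − 2.5586) = 105.668 N.

105.67 N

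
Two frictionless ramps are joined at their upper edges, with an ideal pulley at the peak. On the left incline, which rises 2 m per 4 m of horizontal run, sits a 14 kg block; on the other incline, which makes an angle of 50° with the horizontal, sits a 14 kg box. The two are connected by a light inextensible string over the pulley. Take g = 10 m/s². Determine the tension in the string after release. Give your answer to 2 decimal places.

Resolve each weight along its own incline: the 14 kg mass has component 14 × 10 × sin 26.57° = 62.610 N down its slope, and the 14 kg mass has 14 × 10 × sin 50° = 107.246 N down its slope.
The 14 kg side's 107.246 N exceeds the other side's 62.610 N, so that mass slides down and the 14 kg mass slides up. Taking that direction as positive, Newton's second law for the whole system gives 107.246 − 62.610 = (14 + 14) a, so a = 44.636 / 28 = 1.5941 m/s².
For the 14 kg mass (up-slope positive): T − 62.610 = 14 × 1.5941, so T = 84.927 N.

84.93 N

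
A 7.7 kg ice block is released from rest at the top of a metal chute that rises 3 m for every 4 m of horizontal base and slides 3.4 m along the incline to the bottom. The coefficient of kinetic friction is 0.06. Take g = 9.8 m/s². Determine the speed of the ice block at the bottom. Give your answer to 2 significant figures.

The weight component along the incline is mg sin 36.87° = 45.276 N and the normal force is N = mg cos 36.87° = 60.368 N.
Friction up the slope is f = μN = 0.06 × 60.368 = 3.622 N, so the net downslope force is 45.276 − 3.622 = 41.654 N and a = 41.654 / 7.7 = 5.4096 m/s².
Starting from rest over a distance of 3.4 m, v² = 2aL = 2 × 5.4096 × 3.4 = 36.7853, so v = 6.0651 m/s.

6.1 m/s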